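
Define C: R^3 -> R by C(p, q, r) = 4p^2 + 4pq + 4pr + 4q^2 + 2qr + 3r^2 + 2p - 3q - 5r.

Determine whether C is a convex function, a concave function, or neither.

C is quadratic, so its Hessian is the constant matrix H = [[8, 4, 4], [4, 8, 2], [4, 2, 6]].
Leading principal minors: 8, 48, 192.
All positive ⇒ H ≻ 0 ⇒ convex.

convex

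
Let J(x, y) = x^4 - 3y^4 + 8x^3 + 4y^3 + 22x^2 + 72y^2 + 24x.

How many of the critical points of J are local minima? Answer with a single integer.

J separates as a function of x plus a function of y, so ∇J=0 decouples.
∂J/∂x = 4(x + 1)(x + 2)(x + 3) = 0 at x ∈ {-3, -2, -1}; ∂J/∂y = -12y(y - 4)(y + 3) = 0 at y ∈ {-3, 0, 4}.
The Hessian is diagonal: diag(J_xx, J_yy). Second derivatives: J_xx(-3)=8, J_xx(-2)=-4, J_xx(-1)=8; J_yy(-3)=-252, J_yy(0)=144, J_yy(4)=-336.
Local minima occur where both diagonal entries positive: (-3, 0), (-1, 0). Count: 2.

2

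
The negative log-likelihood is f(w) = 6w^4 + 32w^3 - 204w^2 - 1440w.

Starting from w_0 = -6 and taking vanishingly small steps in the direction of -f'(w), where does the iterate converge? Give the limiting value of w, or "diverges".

-5

f'(w) = 24(w - 4)(w + 3)(w + 5), so f'(-6) = -720.
Gradient descent moves in the -f' direction, i.e. w is increasing.
The nearest critical point in that direction is w = -5, where f'' = 432 > 0 (a local minimum). The iterate converges there.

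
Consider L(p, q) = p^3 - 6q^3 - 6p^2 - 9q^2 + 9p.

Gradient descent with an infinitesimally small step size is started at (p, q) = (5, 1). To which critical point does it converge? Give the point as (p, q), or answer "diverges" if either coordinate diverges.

diverges

L is separable, so gradient descent decouples: p follows -∂L/∂p, q follows -∂L/∂q.
∂L/∂p = 3(p - 3)(p - 1); at p=5 this is 24, so p decreases.
∂L/∂q = -18q(q + 1); at q=1 this is -36, so q increases.
The q-coordinate has no critical point in that direction and runs off to infinity.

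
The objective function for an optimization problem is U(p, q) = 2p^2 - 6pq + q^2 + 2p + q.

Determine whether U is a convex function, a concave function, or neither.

U is quadratic, so its Hessian is the constant matrix H = [[4, -6], [-6, 2]].
det(H) = -28, tr(H) = 6.
det(H) < 0, so H is indefinite: neither convex nor concave.

neither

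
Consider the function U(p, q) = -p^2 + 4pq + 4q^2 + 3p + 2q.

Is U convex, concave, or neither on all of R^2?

U is quadratic, so its Hessian is the constant matrix H = [[-2, 4], [4, 8]].
det(H) = -32, tr(H) = 6.
det(H) < 0, so H is indefinite: neither convex nor concave.

neither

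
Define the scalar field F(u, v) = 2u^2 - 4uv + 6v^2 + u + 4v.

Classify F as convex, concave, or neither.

convex

F is quadratic, so its Hessian is the constant matrix H = [[4, -4], [-4, 12]].
det(H) = 32, tr(H) = 16.
det(H) > 0 and tr(H) > 0, so H is positive definite everywhere: convex.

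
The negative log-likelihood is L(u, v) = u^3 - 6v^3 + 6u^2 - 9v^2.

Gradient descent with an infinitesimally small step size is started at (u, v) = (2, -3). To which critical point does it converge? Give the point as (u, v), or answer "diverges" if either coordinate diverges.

L is separable, so gradient descent decouples: u follows -∂L/∂u, v follows -∂L/∂v.
∂L/∂u = 3u(u + 4); at u=2 this is 36, so u decreases.
∂L/∂v = -18v(v + 1); at v=-3 this is -108, so v increases.
u converges to its nearest critical value 0 (a local min of the u-part); v converges to -1. The iterate converges to (0, -1).

(0, -1)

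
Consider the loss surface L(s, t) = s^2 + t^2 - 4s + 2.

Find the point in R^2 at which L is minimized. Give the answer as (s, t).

L(s,t) separates as P(s) + Q(t) + 2, so its minimum is min P + min Q + 2.
P'(s) = 2s - 4 vanishes at s ∈ {2}; Q'(t) = 2t vanishes at t ∈ {0}.
Local minima of P (where P''>0): P(2)=-4. Local minima of Q: Q(0)=0.
So the global minimum of L is P(2) + Q(0) + 2 = -4 + 0 + 2 = -2, attained at (2, 0).

(2, 0)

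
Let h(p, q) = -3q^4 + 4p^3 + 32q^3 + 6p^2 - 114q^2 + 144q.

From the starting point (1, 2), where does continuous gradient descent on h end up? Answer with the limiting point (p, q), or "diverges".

(0, 3)

h is separable, so gradient descent decouples: p follows -∂h/∂p, q follows -∂h/∂q.
∂h/∂p = 12p(p + 1); at p=1 this is 24, so p decreases.
∂h/∂q = -12(q - 4)(q - 3)(q - 1); at q=2 this is -24, so q increases.
p converges to its nearest critical value 0 (a local min of the p-part); q converges to 3. The iterate converges to (0, 3).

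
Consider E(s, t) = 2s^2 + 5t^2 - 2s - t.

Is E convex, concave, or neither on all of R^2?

E is quadratic, so its Hessian is the constant matrix H = [[4, 0], [0, 10]].
det(H) = 40, tr(H) = 14.
det(H) > 0 and tr(H) > 0, so H is positive definite everywhere: convex.

convex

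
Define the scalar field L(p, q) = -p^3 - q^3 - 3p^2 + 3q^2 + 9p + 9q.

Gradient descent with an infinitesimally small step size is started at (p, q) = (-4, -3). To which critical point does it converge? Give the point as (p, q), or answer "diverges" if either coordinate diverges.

L is separable, so gradient descent decouples: p follows -∂L/∂p, q follows -∂L/∂q.
∂L/∂p = -3(p - 1)(p + 3); at p=-4 this is -15, so p increases.
∂L/∂q = -3(q - 3)(q + 1); at q=-3 this is -36, so q increases.
p converges to its nearest critical value -3 (a local min of the p-part); q converges to -1. The iterate converges to (-3, -1).

(-3, -1)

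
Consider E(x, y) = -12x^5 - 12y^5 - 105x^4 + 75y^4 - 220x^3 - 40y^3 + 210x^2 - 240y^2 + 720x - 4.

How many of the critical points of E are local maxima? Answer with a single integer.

4

E separates as a function of x plus a function of y, so ∇E=0 decouples.
∂E/∂x = -60(x - 1)(x + 1)(x + 3)(x + 4) = 0 at x ∈ {-4, -3, -1, 1}; ∂E/∂y = -60y(y - 4)(y - 2)(y + 1) = 0 at y ∈ {-1, 0, 2, 4}.
The Hessian is diagonal: diag(E_xx, E_yy). Second derivatives: E_xx(-4)=900, E_xx(-3)=-480, E_xx(-1)=720, E_xx(1)=-2400; E_yy(-1)=900, E_yy(0)=-480, E_yy(2)=720, E_yy(4)=-2400.
Local maxima occur where both diagonal entries negative: (-3, 0), (-3, 4), (1, 0), (1, 4). Count: 4.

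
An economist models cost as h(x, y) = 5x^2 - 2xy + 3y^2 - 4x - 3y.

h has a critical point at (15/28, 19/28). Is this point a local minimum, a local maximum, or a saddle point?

The Hessian of h is constant: H = [[10, -2], [-2, 6]].
det(H) = 10·6 − (-2)² = 56.
det(H) > 0 and tr(H) = 16 > 0, so H is positive definite and the point is a local minimum.

local minimum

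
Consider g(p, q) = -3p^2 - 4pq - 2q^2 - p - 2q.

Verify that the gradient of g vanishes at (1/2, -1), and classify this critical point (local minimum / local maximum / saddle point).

local maximum

∇g = (-6p - 4q - 1, -4p - 4q - 2); substituting (1/2, -1) gives ∇g = (0, 0), so (1/2, -1) is indeed a critical point.
The Hessian of g is constant: H = [[-6, -4], [-4, -4]].
det(H) = (-6)·(-4) − (-4)² = 8.
det(H) > 0 and tr(H) = -10 < 0, so H is negative definite and the point is a local maximum.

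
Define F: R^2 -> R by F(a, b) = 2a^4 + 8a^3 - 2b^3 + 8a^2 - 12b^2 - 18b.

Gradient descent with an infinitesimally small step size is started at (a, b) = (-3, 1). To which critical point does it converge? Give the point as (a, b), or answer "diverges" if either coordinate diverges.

F is separable, so gradient descent decouples: a follows -∂F/∂a, b follows -∂F/∂b.
∂F/∂a = 8a(a + 1)(a + 2); at a=-3 this is -48, so a increases.
∂F/∂b = -6(b + 1)(b + 3); at b=1 this is -48, so b increases.
The b-coordinate has no critical point in that direction and runs off to infinity.

diverges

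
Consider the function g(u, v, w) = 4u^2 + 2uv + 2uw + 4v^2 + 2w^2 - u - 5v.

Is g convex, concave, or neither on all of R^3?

g is quadratic, so its Hessian is the constant matrix H = [[8, 2, 2], [2, 8, 0], [2, 0, 4]].
Leading principal minors: 8, 60, 208.
All positive ⇒ H ≻ 0 ⇒ convex.

convex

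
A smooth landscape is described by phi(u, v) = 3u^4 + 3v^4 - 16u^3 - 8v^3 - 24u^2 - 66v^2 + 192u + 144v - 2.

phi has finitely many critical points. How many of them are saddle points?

phi separates as a function of u plus a function of v, so ∇phi=0 decouples.
∂phi/∂u = 12(u - 4)(u - 2)(u + 2) = 0 at u ∈ {-2, 2, 4}; ∂phi/∂v = 12(v - 4)(v - 1)(v + 3) = 0 at v ∈ {-3, 1, 4}.
The Hessian is diagonal: diag(phi_uu, phi_vv). Second derivatives: phi_uu(-2)=288, phi_uu(2)=-96, phi_uu(4)=144; phi_vv(-3)=336, phi_vv(1)=-144, phi_vv(4)=252.
Saddle points occur where the two diagonal entries have opposite signs: (-2, 1), (2, -3), (2, 4), (4, 1). Count: 4.

4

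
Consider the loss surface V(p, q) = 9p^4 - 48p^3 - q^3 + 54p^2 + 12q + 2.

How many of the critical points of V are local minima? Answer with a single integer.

V separates as a function of p plus a function of q, so ∇V=0 decouples.
∂V/∂p = 36p(p - 3)(p - 1) = 0 at p ∈ {0, 1, 3}; ∂V/∂q = -3(q - 2)(q + 2) = 0 at q ∈ {-2, 2}.
The Hessian is diagonal: diag(V_pp, V_qq). Second derivatives: V_pp(0)=108, V_pp(1)=-72, V_pp(3)=216; V_qq(-2)=12, V_qq(2)=-12.
Local minima occur where both diagonal entries positive: (0, -2), (3, -2). Count: 2.

2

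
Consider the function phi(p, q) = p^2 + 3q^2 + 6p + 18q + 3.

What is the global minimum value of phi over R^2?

-33

phi(p,q) separates as A(p) + B(q) + 3, so its minimum is min A + min B + 3.
A'(p) = 2p + 6 vanishes at p ∈ {-3}; B'(q) = 6q + 18 vanishes at q ∈ {-3}.
Local minima of A (where A''>0): A(-3)=-9. Local minima of B: B(-3)=-27.
So the global minimum of phi is A(-3) + B(-3) + 3 = -9 − 27 + 3 = -33, attained at (-3, -3).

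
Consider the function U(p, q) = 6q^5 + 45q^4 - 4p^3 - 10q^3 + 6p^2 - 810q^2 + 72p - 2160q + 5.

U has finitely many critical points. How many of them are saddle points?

U separates as a function of p plus a function of q, so ∇U=0 decouples.
∂U/∂p = -12(p - 3)(p + 2) = 0 at p ∈ {-2, 3}; ∂U/∂q = 30(q - 3)(q + 2)(q + 3)(q + 4) = 0 at q ∈ {-4, -3, -2, 3}.
The Hessian is diagonal: diag(U_pp, U_qq). Second derivatives: U_pp(-2)=60, U_pp(3)=-60; U_qq(-4)=-420, U_qq(-3)=180, U_qq(-2)=-300, U_qq(3)=6300.
Saddle points occur where the two diagonal entries have opposite signs: (-2, -4), (-2, -2), (3, -3), (3, 3). Count: 4.

4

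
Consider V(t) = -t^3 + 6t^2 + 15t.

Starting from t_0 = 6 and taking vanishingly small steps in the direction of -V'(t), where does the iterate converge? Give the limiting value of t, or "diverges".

V'(t) = -3(t - 5)(t + 1), so V'(6) = -21.
Gradient descent moves in the -V' direction, i.e. t is increasing.
There is no critical point above t=6, and V' keeps the same sign, so the iterate runs off to +∞.

diverges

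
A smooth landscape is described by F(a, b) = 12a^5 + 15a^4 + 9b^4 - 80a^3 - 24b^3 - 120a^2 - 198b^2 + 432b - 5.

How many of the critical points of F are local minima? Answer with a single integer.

4

F separates as a function of a plus a function of b, so ∇F=0 decouples.
∂F/∂a = 60a(a - 2)(a + 1)(a + 2) = 0 at a ∈ {-2, -1, 0, 2}; ∂F/∂b = 36(b - 4)(b - 1)(b + 3) = 0 at b ∈ {-3, 1, 4}.
The Hessian is diagonal: diag(F_aa, F_bb). Second derivatives: F_aa(-2)=-480, F_aa(-1)=180, F_aa(0)=-240, F_aa(2)=1440; F_bb(-3)=1008, F_bb(1)=-432, F_bb(4)=756.
Local minima occur where both diagonal entries positive: (-1, -3), (-1, 4), (2, -3), (2, 4). Count: 4.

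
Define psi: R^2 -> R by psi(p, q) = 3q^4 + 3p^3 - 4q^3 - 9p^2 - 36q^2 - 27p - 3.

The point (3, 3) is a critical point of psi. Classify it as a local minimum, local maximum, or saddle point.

local minimum

The mixed partial ∂²psi/∂p∂q is 0, so the Hessian at any point is diag(psi_pp, psi_qq) = diag(18(p - 1), 12(3q^2 - 2q - 6)).
At (3, 3): H = diag(36, 180).
Both eigenvalues are positive, so H is positive definite: a local minimum.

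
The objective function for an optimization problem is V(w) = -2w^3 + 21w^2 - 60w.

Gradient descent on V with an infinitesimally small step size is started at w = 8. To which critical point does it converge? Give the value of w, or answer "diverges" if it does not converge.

V'(w) = -6(w - 5)(w - 2), so V'(8) = -108.
Gradient descent moves in the -V' direction, i.e. w is increasing.
There is no critical point above w=8, and V' keeps the same sign, so the iterate runs off to +∞.

diverges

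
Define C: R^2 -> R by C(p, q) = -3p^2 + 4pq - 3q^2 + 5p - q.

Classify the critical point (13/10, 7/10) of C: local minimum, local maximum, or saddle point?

local maximum

The Hessian of C is constant: H = [[-6, 4], [4, -6]].
det(H) = (-6)·(-6) − 4² = 20.
det(H) > 0 and tr(H) = -12 < 0, so H is negative definite and the point is a local maximum.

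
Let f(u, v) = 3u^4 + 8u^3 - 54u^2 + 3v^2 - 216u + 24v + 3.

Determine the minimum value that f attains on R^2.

-720

f(u,v) separates as P(u) + Q(v) + 3, so its minimum is min P + min Q + 3.
P'(u) = 12(u - 3)(u + 2)(u + 3) vanishes at u ∈ {-3, -2, 3}; Q'(v) = 6v + 24 vanishes at v ∈ {-4}.
Local minima of P (where P''>0): P(-3)=189, P(3)=-675. Local minima of Q: Q(-4)=-48.
So the global minimum of f is P(3) + Q(-4) + 3 = -675 − 48 + 3 = -720, attained at (3, -4).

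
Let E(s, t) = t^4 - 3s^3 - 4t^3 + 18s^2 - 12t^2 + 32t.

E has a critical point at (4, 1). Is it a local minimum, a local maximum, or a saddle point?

local maximum

The mixed partial ∂²E/∂s∂t is 0, so the Hessian at any point is diag(E_ss, E_tt) = diag(18(-s + 2), 12(t^2 - 2t - 2)).
At (4, 1): H = diag(-36, -36).
Both eigenvalues are negative, so H is negative definite: a local maximum.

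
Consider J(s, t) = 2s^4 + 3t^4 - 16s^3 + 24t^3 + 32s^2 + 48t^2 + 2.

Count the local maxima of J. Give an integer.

1

J separates as a function of s plus a function of t, so ∇J=0 decouples.
∂J/∂s = 8s(s - 4)(s - 2) = 0 at s ∈ {0, 2, 4}; ∂J/∂t = 12t(t + 2)(t + 4) = 0 at t ∈ {-4, -2, 0}.
The Hessian is diagonal: diag(J_ss, J_tt). Second derivatives: J_ss(0)=64, J_ss(2)=-32, J_ss(4)=64; J_tt(-4)=96, J_tt(-2)=-48, J_tt(0)=96.
Local maxima occur where both diagonal entries negative: (2, -2). Count: 1.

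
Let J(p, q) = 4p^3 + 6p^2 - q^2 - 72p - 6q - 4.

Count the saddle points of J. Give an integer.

1

J separates as a function of p plus a function of q, so ∇J=0 decouples.
∂J/∂p = 12(p - 2)(p + 3) = 0 at p ∈ {-3, 2}; ∂J/∂q = -2(q + 3) = 0 at q ∈ {-3}.
The Hessian is diagonal: diag(J_pp, J_qq). Second derivatives: J_pp(-3)=-60, J_pp(2)=60; J_qq(-3)=-2.
Saddle points occur where the two diagonal entries have opposite signs: (2, -3). Count: 1.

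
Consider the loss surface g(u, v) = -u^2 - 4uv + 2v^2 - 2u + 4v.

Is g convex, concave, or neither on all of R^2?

g is quadratic, so its Hessian is the constant matrix H = [[-2, -4], [-4, 4]].
det(H) = -24, tr(H) = 2.
det(H) < 0, so H is indefinite: neither convex nor concave.

neither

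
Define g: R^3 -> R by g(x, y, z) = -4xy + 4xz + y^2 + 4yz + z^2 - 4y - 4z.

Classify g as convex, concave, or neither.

neither

g is quadratic, so its Hessian is the constant matrix H = [[0, -4, 4], [-4, 2, 4], [4, 4, 2]].
Leading principal minors: 0, -16, -192.
Neither pattern holds ⇒ H is indefinite ⇒ neither convex nor concave.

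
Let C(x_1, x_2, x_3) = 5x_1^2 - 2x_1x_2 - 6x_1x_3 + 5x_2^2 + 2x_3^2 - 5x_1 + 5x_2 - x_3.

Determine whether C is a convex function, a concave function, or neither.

C is quadratic, so its Hessian is the constant matrix H = [[10, -2, -6], [-2, 10, 0], [-6, 0, 4]].
Leading principal minors: 10, 96, 24.
All positive ⇒ H ≻ 0 ⇒ convex.

convex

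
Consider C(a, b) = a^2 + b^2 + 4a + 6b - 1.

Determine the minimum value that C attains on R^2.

-14

C(a,b) separates as P(a) + Q(b) − 1, so its minimum is min P + min Q − 1.
P'(a) = 2a + 4 vanishes at a ∈ {-2}; Q'(b) = 2b + 6 vanishes at b ∈ {-3}.
Local minima of P (where P''>0): P(-2)=-4. Local minima of Q: Q(-3)=-9.
So the global minimum of C is P(-2) + Q(-3) − 1 = -4 − 9 − 1 = -14, attained at (-2, -3).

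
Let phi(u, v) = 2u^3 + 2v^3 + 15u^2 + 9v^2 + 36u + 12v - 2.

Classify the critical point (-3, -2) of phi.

local maximum

The mixed partial ∂²phi/∂u∂v is 0, so the Hessian at any point is diag(phi_uu, phi_vv) = diag(6(2u + 5), 6(2v + 3)).
At (-3, -2): H = diag(-6, -6).
Both eigenvalues are negative, so H is negative definite: a local maximum.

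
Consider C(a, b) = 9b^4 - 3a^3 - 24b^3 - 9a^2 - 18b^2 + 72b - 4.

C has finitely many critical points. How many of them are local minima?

C separates as a function of a plus a function of b, so ∇C=0 decouples.
∂C/∂a = -9a(a + 2) = 0 at a ∈ {-2, 0}; ∂C/∂b = 36(b - 2)(b - 1)(b + 1) = 0 at b ∈ {-1, 1, 2}.
The Hessian is diagonal: diag(C_aa, C_bb). Second derivatives: C_aa(-2)=18, C_aa(0)=-18; C_bb(-1)=216, C_bb(1)=-72, C_bb(2)=108.
Local minima occur where both diagonal entries positive: (-2, -1), (-2, 2). Count: 2.

2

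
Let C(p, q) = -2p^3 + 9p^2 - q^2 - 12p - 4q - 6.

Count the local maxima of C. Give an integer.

1

C separates as a function of p plus a function of q, so ∇C=0 decouples.
∂C/∂p = -6(p - 2)(p - 1) = 0 at p ∈ {1, 2}; ∂C/∂q = -2(q + 2) = 0 at q ∈ {-2}.
The Hessian is diagonal: diag(C_pp, C_qq). Second derivatives: C_pp(1)=6, C_pp(2)=-6; C_qq(-2)=-2.
Local maxima occur where both diagonal entries negative: (2, -2). Count: 1.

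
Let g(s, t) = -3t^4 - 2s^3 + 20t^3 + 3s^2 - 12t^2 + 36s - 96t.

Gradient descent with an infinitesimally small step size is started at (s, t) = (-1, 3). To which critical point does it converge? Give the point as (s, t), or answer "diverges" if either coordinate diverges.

g is separable, so gradient descent decouples: s follows -∂g/∂s, t follows -∂g/∂t.
∂g/∂s = -6(s - 3)(s + 2); at s=-1 this is 24, so s decreases.
∂g/∂t = -12(t - 4)(t - 2)(t + 1); at t=3 this is 48, so t decreases.
s converges to its nearest critical value -2 (a local min of the s-part); t converges to 2. The iterate converges to (-2, 2).

(-2, 2)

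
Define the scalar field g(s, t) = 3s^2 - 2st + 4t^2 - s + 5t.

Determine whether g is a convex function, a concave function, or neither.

convex

g is quadratic, so its Hessian is the constant matrix H = [[6, -2], [-2, 8]].
det(H) = 44, tr(H) = 14.
det(H) > 0 and tr(H) > 0, so H is positive definite everywhere: convex.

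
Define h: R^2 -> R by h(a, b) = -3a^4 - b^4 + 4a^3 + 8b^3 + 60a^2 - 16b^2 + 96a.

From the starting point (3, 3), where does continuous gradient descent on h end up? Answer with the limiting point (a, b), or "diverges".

h is separable, so gradient descent decouples: a follows -∂h/∂a, b follows -∂h/∂b.
∂h/∂a = -12(a - 4)(a + 1)(a + 2); at a=3 this is 240, so a decreases.
∂h/∂b = -4b(b - 4)(b - 2); at b=3 this is 12, so b decreases.
a converges to its nearest critical value -1 (a local min of the a-part); b converges to 2. The iterate converges to (-1, 2).

(-1, 2)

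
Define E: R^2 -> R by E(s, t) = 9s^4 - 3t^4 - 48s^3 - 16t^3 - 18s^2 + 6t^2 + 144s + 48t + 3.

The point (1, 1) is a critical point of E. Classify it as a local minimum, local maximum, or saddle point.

The mixed partial ∂²E/∂s∂t is 0, so the Hessian at any point is diag(E_ss, E_tt) = diag(36(3s^2 - 8s - 1), 12(-3t^2 - 8t + 1)).
At (1, 1): H = diag(-216, -120).
Both eigenvalues are negative, so H is negative definite: a local maximum.

local maximum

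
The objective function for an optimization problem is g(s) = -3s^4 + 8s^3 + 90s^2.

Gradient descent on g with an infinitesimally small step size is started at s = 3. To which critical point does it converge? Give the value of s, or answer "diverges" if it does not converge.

g'(s) = -12s(s - 5)(s + 3), so g'(3) = 432.
Gradient descent moves in the -g' direction, i.e. s is decreasing.
The nearest critical point in that direction is s = 0, where g'' = 180 > 0 (a local minimum). The iterate converges there.

0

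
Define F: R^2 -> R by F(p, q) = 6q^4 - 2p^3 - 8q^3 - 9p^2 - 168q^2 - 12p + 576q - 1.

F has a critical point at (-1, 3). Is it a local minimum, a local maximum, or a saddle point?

saddle point

The mixed partial ∂²F/∂p∂q is 0, so the Hessian at any point is diag(F_pp, F_qq) = diag(-6(2p + 3), 24(3q^2 - 2q - 14)).
At (-1, 3): H = diag(-6, 168).
The eigenvalues have opposite signs, so H is indefinite: a saddle point.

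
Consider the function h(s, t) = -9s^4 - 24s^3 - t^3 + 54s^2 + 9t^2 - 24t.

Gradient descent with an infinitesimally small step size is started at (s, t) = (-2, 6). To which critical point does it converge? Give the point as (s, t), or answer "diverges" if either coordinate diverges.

diverges

h is separable, so gradient descent decouples: s follows -∂h/∂s, t follows -∂h/∂t.
∂h/∂s = -36s(s - 1)(s + 3); at s=-2 this is -216, so s increases.
∂h/∂t = -3(t - 4)(t - 2); at t=6 this is -24, so t increases.
The t-coordinate has no critical point in that direction and runs off to infinity.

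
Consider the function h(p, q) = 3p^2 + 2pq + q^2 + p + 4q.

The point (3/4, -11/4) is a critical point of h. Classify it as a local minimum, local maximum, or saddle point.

The Hessian of h is constant: H = [[6, 2], [2, 2]].
det(H) = 6·2 − 2² = 8.
det(H) > 0 and tr(H) = 8 > 0, so H is positive definite and the point is a local minimum.

local minimum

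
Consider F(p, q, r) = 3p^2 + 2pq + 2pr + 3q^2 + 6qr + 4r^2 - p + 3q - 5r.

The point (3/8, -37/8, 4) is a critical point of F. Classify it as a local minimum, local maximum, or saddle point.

The Hessian is constant: H = [[6, 2, 2], [2, 6, 6], [2, 6, 8]].
Leading principal minors: Δ₁ = 6, Δ₂ = 32, Δ₃ = 64.
All leading minors are positive, so H is positive definite: a local minimum.

local minimum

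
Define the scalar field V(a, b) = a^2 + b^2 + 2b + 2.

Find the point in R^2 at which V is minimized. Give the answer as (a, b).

(0, -1)

V(a,b) separates as P(a) + Q(b) + 2, so its minimum is min P + min Q + 2.
P'(a) = 2a vanishes at a ∈ {0}; Q'(b) = 2b + 2 vanishes at b ∈ {-1}.
Local minima of P (where P''>0): P(0)=0. Local minima of Q: Q(-1)=-1.
So the global minimum of V is P(0) + Q(-1) + 2 = 0 − 1 + 2 = 1, attained at (0, -1).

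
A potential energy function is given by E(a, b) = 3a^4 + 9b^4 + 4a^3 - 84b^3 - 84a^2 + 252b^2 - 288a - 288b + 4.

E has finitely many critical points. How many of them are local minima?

4

E separates as a function of a plus a function of b, so ∇E=0 decouples.
∂E/∂a = 12(a - 4)(a + 2)(a + 3) = 0 at a ∈ {-3, -2, 4}; ∂E/∂b = 36(b - 4)(b - 2)(b - 1) = 0 at b ∈ {1, 2, 4}.
The Hessian is diagonal: diag(E_aa, E_bb). Second derivatives: E_aa(-3)=84, E_aa(-2)=-72, E_aa(4)=504; E_bb(1)=108, E_bb(2)=-72, E_bb(4)=216.
Local minima occur where both diagonal entries positive: (-3, 1), (-3, 4), (4, 1), (4, 4). Count: 4.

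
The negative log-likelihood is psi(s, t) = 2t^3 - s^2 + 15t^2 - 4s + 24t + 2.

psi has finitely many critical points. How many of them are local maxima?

1

psi separates as a function of s plus a function of t, so ∇psi=0 decouples.
∂psi/∂s = -2(s + 2) = 0 at s ∈ {-2}; ∂psi/∂t = 6(t + 1)(t + 4) = 0 at t ∈ {-4, -1}.
The Hessian is diagonal: diag(psi_ss, psi_tt). Second derivatives: psi_ss(-2)=-2; psi_tt(-4)=-18, psi_tt(-1)=18.
Local maxima occur where both diagonal entries negative: (-2, -4). Count: 1.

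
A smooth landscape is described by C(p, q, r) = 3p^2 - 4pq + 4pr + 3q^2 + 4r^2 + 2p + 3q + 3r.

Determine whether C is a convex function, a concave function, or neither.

C is quadratic, so its Hessian is the constant matrix H = [[6, -4, 4], [-4, 6, 0], [4, 0, 8]].
Leading principal minors: 6, 20, 64.
All positive ⇒ H ≻ 0 ⇒ convex.

convex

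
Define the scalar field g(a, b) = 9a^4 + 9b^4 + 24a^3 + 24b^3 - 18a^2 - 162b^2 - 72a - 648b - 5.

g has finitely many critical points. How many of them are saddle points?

4

g separates as a function of a plus a function of b, so ∇g=0 decouples.
∂g/∂a = 36(a - 1)(a + 1)(a + 2) = 0 at a ∈ {-2, -1, 1}; ∂g/∂b = 36(b - 3)(b + 2)(b + 3) = 0 at b ∈ {-3, -2, 3}.
The Hessian is diagonal: diag(g_aa, g_bb). Second derivatives: g_aa(-2)=108, g_aa(-1)=-72, g_aa(1)=216; g_bb(-3)=216, g_bb(-2)=-180, g_bb(3)=1080.
Saddle points occur where the two diagonal entries have opposite signs: (-2, -2), (-1, -3), (-1, 3), (1, -2). Count: 4.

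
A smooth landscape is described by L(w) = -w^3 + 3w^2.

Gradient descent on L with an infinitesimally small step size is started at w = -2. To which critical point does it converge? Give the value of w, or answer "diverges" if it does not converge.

L'(w) = -3w(w - 2), so L'(-2) = -24.
Gradient descent moves in the -L' direction, i.e. w is increasing.
The nearest critical point in that direction is w = 0, where L'' = 6 > 0 (a local minimum). The iterate converges there.

0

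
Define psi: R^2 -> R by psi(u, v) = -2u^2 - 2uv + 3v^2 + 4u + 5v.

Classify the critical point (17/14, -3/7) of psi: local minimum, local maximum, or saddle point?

The Hessian of psi is constant: H = [[-4, -2], [-2, 6]].
det(H) = (-4)·6 − (-2)² = -28.
Since det(H) < 0, H is indefinite and the critical point is a saddle point.

saddle point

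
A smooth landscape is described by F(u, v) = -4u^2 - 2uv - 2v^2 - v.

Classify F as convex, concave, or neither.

F is quadratic, so its Hessian is the constant matrix H = [[-8, -2], [-2, -4]].
det(H) = 28, tr(H) = -12.
det(H) > 0 and tr(H) < 0, so H is negative definite everywhere: concave.

concave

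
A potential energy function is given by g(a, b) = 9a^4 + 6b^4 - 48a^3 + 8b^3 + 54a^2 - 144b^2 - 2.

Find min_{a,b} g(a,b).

-1363

g(a,b) separates as P(a) + Q(b) − 2, so its minimum is min P + min Q − 2.
P'(a) = 36a(a - 3)(a - 1) vanishes at a ∈ {0, 1, 3}; Q'(b) = 24b(b - 3)(b + 4) vanishes at b ∈ {-4, 0, 3}.
Local minima of P (where P''>0): P(0)=0, P(3)=-81. Local minima of Q: Q(-4)=-1280, Q(3)=-594.
So the global minimum of g is P(3) + Q(-4) − 2 = -81 − 1280 − 2 = -1363, attained at (3, -4).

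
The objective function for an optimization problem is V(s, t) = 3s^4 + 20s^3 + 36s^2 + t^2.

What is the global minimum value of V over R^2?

0

V(s,t) separates as P(s) + Q(t), so its minimum is min P + min Q.
P'(s) = 12s(s + 2)(s + 3) vanishes at s ∈ {-3, -2, 0}; Q'(t) = 2t vanishes at t ∈ {0}.
Local minima of P (where P''>0): P(-3)=27, P(0)=0. Local minima of Q: Q(0)=0.
So the global minimum of V is P(0) + Q(0) = 0 + 0 = 0, attained at (0, 0).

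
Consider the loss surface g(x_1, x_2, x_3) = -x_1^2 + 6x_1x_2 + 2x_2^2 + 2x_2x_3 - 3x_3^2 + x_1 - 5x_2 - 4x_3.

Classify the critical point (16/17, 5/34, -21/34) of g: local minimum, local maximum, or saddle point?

saddle point

The Hessian is constant: H = [[-2, 6, 0], [6, 4, 2], [0, 2, -6]].
Leading principal minors: Δ₁ = -2, Δ₂ = -44, Δ₃ = 272.
The minors fit neither the all-positive nor the alternating-sign pattern, so H is indefinite: a saddle point.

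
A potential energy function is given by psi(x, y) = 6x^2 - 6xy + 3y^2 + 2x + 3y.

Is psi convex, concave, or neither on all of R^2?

psi is quadratic, so its Hessian is the constant matrix H = [[12, -6], [-6, 6]].
det(H) = 36, tr(H) = 18.
det(H) > 0 and tr(H) > 0, so H is positive definite everywhere: convex.

convex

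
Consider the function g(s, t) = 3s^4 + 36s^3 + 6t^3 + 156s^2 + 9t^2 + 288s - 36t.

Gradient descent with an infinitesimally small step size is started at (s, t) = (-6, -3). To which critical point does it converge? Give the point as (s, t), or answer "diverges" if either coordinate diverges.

g is separable, so gradient descent decouples: s follows -∂g/∂s, t follows -∂g/∂t.
∂g/∂s = 12(s + 2)(s + 3)(s + 4); at s=-6 this is -288, so s increases.
∂g/∂t = 18(t - 1)(t + 2); at t=-3 this is 72, so t decreases.
The t-coordinate has no critical point in that direction and runs off to infinity.

diverges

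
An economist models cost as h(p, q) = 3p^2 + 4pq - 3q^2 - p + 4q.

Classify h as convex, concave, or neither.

neither

h is quadratic, so its Hessian is the constant matrix H = [[6, 4], [4, -6]].
det(H) = -52, tr(H) = 0.
det(H) < 0, so H is indefinite: neither convex nor concave.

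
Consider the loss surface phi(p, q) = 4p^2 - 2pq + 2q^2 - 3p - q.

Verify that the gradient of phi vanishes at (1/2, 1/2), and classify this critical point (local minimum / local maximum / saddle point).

local minimum

∇phi = (8p - 2q - 3, -2p + 4q - 1); substituting (1/2, 1/2) gives ∇phi = (0, 0), so (1/2, 1/2) is indeed a critical point.
The Hessian of phi is constant: H = [[8, -2], [-2, 4]].
det(H) = 8·4 − (-2)² = 28.
det(H) > 0 and tr(H) = 12 > 0, so H is positive definite and the point is a local minimum.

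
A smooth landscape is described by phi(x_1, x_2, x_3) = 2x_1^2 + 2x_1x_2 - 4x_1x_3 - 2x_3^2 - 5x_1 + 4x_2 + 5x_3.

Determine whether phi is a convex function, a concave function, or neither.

neither

phi is quadratic, so its Hessian is the constant matrix H = [[4, 2, -4], [2, 0, 0], [-4, 0, -4]].
Leading principal minors: 4, -4, 16.
Neither pattern holds ⇒ H is indefinite ⇒ neither convex nor concave.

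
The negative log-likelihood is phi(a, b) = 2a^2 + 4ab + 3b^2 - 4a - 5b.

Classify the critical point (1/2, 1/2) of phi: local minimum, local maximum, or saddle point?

local minimum

The Hessian of phi is constant: H = [[4, 4], [4, 6]].
det(H) = 4·6 − 4² = 8.
det(H) > 0 and tr(H) = 10 > 0, so H is positive definite and the point is a local minimum.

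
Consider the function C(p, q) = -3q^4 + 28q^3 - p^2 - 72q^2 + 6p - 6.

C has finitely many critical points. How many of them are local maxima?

2

C separates as a function of p plus a function of q, so ∇C=0 decouples.
∂C/∂p = -2(p - 3) = 0 at p ∈ {3}; ∂C/∂q = -12q(q - 4)(q - 3) = 0 at q ∈ {0, 3, 4}.
The Hessian is diagonal: diag(C_pp, C_qq). Second derivatives: C_pp(3)=-2; C_qq(0)=-144, C_qq(3)=36, C_qq(4)=-48.
Local maxima occur where both diagonal entries negative: (3, 0), (3, 4). Count: 2.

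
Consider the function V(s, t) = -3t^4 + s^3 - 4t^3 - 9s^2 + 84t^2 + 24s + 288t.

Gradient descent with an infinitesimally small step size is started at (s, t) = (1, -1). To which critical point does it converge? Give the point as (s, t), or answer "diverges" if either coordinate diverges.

diverges

V is separable, so gradient descent decouples: s follows -∂V/∂s, t follows -∂V/∂t.
∂V/∂s = 3(s - 4)(s - 2); at s=1 this is 9, so s decreases.
∂V/∂t = -12(t - 4)(t + 2)(t + 3); at t=-1 this is 120, so t decreases.
The s-coordinate has no critical point in that direction and runs off to infinity.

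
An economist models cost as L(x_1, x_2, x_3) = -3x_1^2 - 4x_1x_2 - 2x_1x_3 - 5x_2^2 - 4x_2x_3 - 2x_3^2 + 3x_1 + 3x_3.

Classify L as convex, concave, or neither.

concave

L is quadratic, so its Hessian is the constant matrix H = [[-6, -4, -2], [-4, -10, -4], [-2, -4, -4]].
Leading principal minors: -6, 44, -104.
Signs alternate −, +, − ⇒ H ≺ 0 ⇒ concave.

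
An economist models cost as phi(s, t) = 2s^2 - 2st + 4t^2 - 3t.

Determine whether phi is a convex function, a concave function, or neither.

phi is quadratic, so its Hessian is the constant matrix H = [[4, -2], [-2, 8]].
det(H) = 28, tr(H) = 12.
det(H) > 0 and tr(H) > 0, so H is positive definite everywhere: convex.

convex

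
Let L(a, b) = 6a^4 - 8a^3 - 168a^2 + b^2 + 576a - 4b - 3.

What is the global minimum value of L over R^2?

-2951

L(a,b) separates as P(a) + Q(b) − 3, so its minimum is min P + min Q − 3.
P'(a) = 24(a - 3)(a - 2)(a + 4) vanishes at a ∈ {-4, 2, 3}; Q'(b) = 2b - 4 vanishes at b ∈ {2}.
Local minima of P (where P''>0): P(-4)=-2944, P(3)=486. Local minima of Q: Q(2)=-4.
So the global minimum of L is P(-4) + Q(2) − 3 = -2944 − 4 − 3 = -2951, attained at (-4, 2).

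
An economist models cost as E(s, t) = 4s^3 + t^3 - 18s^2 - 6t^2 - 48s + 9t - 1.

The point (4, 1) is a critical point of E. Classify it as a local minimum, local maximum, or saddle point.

The mixed partial ∂²E/∂s∂t is 0, so the Hessian at any point is diag(E_ss, E_tt) = diag(12(2s - 3), 6(t - 2)).
At (4, 1): H = diag(60, -6).
The eigenvalues have opposite signs, so H is indefinite: a saddle point.

saddle point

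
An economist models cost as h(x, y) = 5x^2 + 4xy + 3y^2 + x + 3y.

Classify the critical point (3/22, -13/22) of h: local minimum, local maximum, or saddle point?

local minimum

The Hessian of h is constant: H = [[10, 4], [4, 6]].
det(H) = 10·6 − 4² = 44.
det(H) > 0 and tr(H) = 16 > 0, so H is positive definite and the point is a local minimum.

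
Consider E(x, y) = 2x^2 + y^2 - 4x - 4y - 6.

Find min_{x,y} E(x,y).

-12

E(x,y) separates as P(x) + Q(y) − 6, so its minimum is min P + min Q − 6.
P'(x) = 4x - 4 vanishes at x ∈ {1}; Q'(y) = 2y - 4 vanishes at y ∈ {2}.
Local minima of P (where P''>0): P(1)=-2. Local minima of Q: Q(2)=-4.
So the global minimum of E is P(1) + Q(2) − 6 = -2 − 4 − 6 = -12, attained at (1, 2).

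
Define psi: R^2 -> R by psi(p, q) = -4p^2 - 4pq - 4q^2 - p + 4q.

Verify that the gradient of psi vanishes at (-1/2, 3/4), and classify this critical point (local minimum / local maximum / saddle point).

∇psi = (-8p - 4q - 1, -4p - 8q + 4); substituting (-1/2, 3/4) gives ∇psi = (0, 0), so (-1/2, 3/4) is indeed a critical point.
The Hessian of psi is constant: H = [[-8, -4], [-4, -8]].
det(H) = (-8)·(-8) − (-4)² = 48.
det(H) > 0 and tr(H) = -16 < 0, so H is negative definite and the point is a local maximum.

local maximum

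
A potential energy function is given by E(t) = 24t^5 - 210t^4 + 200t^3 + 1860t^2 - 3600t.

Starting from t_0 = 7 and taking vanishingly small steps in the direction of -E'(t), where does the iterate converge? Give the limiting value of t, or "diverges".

5

E'(t) = 120(t - 5)(t - 3)(t - 1)(t + 2), so E'(7) = 51840.
Gradient descent moves in the -E' direction, i.e. t is decreasing.
The nearest critical point in that direction is t = 5, where E'' = 6720 > 0 (a local minimum). The iterate converges there.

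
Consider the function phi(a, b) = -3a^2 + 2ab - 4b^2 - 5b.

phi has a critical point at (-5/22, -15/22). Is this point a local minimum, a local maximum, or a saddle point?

The Hessian of phi is constant: H = [[-6, 2], [2, -8]].
det(H) = (-6)·(-8) − 2² = 44.
det(H) > 0 and tr(H) = -14 < 0, so H is negative definite and the point is a local maximum.

local maximum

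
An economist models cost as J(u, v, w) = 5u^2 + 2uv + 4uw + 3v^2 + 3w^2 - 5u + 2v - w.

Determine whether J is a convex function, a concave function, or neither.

convex

J is quadratic, so its Hessian is the constant matrix H = [[10, 2, 4], [2, 6, 0], [4, 0, 6]].
Leading principal minors: 10, 56, 240.
All positive ⇒ H ≻ 0 ⇒ convex.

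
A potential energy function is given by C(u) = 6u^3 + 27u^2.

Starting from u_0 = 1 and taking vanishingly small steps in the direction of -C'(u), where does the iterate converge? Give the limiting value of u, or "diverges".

0

C'(u) = 18u(u + 3), so C'(1) = 72.
Gradient descent moves in the -C' direction, i.e. u is decreasing.
The nearest critical point in that direction is u = 0, where C'' = 54 > 0 (a local minimum). The iterate converges there.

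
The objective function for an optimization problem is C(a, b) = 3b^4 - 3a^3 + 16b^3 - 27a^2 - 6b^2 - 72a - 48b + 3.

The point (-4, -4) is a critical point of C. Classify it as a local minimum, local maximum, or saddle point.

local minimum

The mixed partial ∂²C/∂a∂b is 0, so the Hessian at any point is diag(C_aa, C_bb) = diag(-18(a + 3), 12(3b^2 + 8b - 1)).
At (-4, -4): H = diag(18, 180).
Both eigenvalues are positive, so H is positive definite: a local minimum.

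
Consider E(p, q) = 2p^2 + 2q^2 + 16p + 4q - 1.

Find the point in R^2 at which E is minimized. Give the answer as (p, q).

(-4, -1)

E(p,q) separates as A(p) + B(q) − 1, so its minimum is min A + min B − 1.
A'(p) = 4p + 16 vanishes at p ∈ {-4}; B'(q) = 4q + 4 vanishes at q ∈ {-1}.
Local minima of A (where A''>0): A(-4)=-32. Local minima of B: B(-1)=-2.
So the global minimum of E is A(-4) + B(-1) − 1 = -32 − 2 − 1 = -35, attained at (-4, -1).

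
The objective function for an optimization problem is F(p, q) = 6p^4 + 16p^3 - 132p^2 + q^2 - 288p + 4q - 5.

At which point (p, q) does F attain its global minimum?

F(p,q) separates as A(p) + B(q) − 5, so its minimum is min A + min B − 5.
A'(p) = 24(p - 3)(p + 1)(p + 4) vanishes at p ∈ {-4, -1, 3}; B'(q) = 2q + 4 vanishes at q ∈ {-2}.
Local minima of A (where A''>0): A(-4)=-448, A(3)=-1134. Local minima of B: B(-2)=-4.
So the global minimum of F is A(3) + B(-2) − 5 = -1134 − 4 − 5 = -1143, attained at (3, -2).

(3, -2)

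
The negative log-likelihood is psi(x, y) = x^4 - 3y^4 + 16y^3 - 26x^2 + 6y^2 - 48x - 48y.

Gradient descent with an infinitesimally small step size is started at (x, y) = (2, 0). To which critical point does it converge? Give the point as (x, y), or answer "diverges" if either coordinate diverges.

(4, 1)

psi is separable, so gradient descent decouples: x follows -∂psi/∂x, y follows -∂psi/∂y.
∂psi/∂x = 4(x - 4)(x + 1)(x + 3); at x=2 this is -120, so x increases.
∂psi/∂y = -12(y - 4)(y - 1)(y + 1); at y=0 this is -48, so y increases.
x converges to its nearest critical value 4 (a local min of the x-part); y converges to 1. The iterate converges to (4, 1).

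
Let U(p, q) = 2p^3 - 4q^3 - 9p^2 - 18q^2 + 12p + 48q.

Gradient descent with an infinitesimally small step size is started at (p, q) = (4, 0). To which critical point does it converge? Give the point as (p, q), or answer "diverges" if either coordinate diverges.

(2, -4)

U is separable, so gradient descent decouples: p follows -∂U/∂p, q follows -∂U/∂q.
∂U/∂p = 6(p - 2)(p - 1); at p=4 this is 36, so p decreases.
∂U/∂q = -12(q - 1)(q + 4); at q=0 this is 48, so q decreases.
p converges to its nearest critical value 2 (a local min of the p-part); q converges to -4. The iterate converges to (2, -4).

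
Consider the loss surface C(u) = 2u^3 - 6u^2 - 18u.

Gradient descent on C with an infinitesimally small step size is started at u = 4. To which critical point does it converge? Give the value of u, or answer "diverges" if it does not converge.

3

C'(u) = 6(u - 3)(u + 1), so C'(4) = 30.
Gradient descent moves in the -C' direction, i.e. u is decreasing.
The nearest critical point in that direction is u = 3, where C'' = 24 > 0 (a local minimum). The iterate converges there.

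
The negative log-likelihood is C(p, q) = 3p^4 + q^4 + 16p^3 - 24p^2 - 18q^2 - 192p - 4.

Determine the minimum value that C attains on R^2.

C(p,q) separates as A(p) + B(q) − 4, so its minimum is min A + min B − 4.
A'(p) = 12(p - 2)(p + 2)(p + 4) vanishes at p ∈ {-4, -2, 2}; B'(q) = 4q(q - 3)(q + 3) vanishes at q ∈ {-3, 0, 3}.
Local minima of A (where A''>0): A(-4)=128, A(2)=-304. Local minima of B: B(-3)=-81, B(3)=-81.
So the global minimum of C is A(2) + B(-3) − 4 = -304 − 81 − 4 = -389, attained at (2, -3).

-389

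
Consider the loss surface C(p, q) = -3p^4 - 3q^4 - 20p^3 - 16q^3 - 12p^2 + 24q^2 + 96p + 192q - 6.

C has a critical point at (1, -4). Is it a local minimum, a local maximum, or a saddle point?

local maximum

The mixed partial ∂²C/∂p∂q is 0, so the Hessian at any point is diag(C_pp, C_qq) = diag(-12(3p^2 + 10p + 2), 12(-3q^2 - 8q + 4)).
At (1, -4): H = diag(-180, -144).
Both eigenvalues are negative, so H is negative definite: a local maximum.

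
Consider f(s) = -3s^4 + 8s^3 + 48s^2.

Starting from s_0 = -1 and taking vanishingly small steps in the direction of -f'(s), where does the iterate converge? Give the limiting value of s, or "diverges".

0

f'(s) = -12s(s - 4)(s + 2), so f'(-1) = -60.
Gradient descent moves in the -f' direction, i.e. s is increasing.
The nearest critical point in that direction is s = 0, where f'' = 96 > 0 (a local minimum). The iterate converges there.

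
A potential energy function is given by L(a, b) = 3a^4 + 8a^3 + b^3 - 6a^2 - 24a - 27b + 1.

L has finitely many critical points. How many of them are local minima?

L separates as a function of a plus a function of b, so ∇L=0 decouples.
∂L/∂a = 12(a - 1)(a + 1)(a + 2) = 0 at a ∈ {-2, -1, 1}; ∂L/∂b = 3(b - 3)(b + 3) = 0 at b ∈ {-3, 3}.
The Hessian is diagonal: diag(L_aa, L_bb). Second derivatives: L_aa(-2)=36, L_aa(-1)=-24, L_aa(1)=72; L_bb(-3)=-18, L_bb(3)=18.
Local minima occur where both diagonal entries positive: (-2, 3), (1, 3). Count: 2.

2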